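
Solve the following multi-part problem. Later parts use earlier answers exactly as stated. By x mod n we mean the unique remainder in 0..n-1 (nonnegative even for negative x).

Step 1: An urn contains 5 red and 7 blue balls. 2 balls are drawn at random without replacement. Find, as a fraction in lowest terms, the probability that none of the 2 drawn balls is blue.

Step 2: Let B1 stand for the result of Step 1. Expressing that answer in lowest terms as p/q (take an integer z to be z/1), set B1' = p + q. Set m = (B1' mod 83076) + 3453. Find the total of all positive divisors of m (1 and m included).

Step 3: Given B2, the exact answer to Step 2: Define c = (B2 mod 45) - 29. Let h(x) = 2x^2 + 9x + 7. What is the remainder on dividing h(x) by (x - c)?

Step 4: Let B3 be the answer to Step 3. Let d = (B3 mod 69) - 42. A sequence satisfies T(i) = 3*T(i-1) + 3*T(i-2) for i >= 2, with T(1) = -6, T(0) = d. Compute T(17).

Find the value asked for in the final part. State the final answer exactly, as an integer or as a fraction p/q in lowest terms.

19584151974

Step 1: total draws C(12,2) = 66; favorable C(5,2) = 10; P = 5/33; answer 5/33
Step 2: B1 = 5/33; threaded value p + q = 38; m = 3491; 3491 is prime, so its only divisors are 1 and 3491; sigma = 1 + 3491 = 3492; answer 3492
Step 3: B2 = 3492; c = -2; remainder = value at the root: 2*(-2)^2 + 9*(-2)^1 + 7 = (8) + (-18) + (7) = -3; answer -3
Step 4: B3 = -3; d = 24; T(2) = 3*(-6) + 3*(24) = 54; iterating: T(2)=54, T(3)=144, T(4)=594, T(5)=2214, T(6)=8424, T(7)=31914, T(8)=121014, T(9)=458784, T(10)=1739394, T(11)=6594534, T(12)=25001784, T(13)=94788954, T(14)=359372214, T(15)=1362483504, T(16)=5165567154, T(17)=19584151974; answer 19584151974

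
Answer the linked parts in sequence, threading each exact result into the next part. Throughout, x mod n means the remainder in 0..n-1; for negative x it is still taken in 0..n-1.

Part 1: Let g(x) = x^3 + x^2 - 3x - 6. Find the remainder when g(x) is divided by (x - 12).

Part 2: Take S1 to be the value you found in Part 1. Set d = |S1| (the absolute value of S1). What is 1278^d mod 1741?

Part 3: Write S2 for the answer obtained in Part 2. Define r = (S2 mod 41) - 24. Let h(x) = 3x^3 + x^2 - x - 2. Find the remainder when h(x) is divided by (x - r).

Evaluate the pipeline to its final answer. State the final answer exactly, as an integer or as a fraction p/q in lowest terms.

Part 1: remainder = value at the root: 1*(12)^3 + 1*(12)^2 - 3*(12)^1 - 6 = (1728) + (144) + (-36) + (-6) = 1830; answer 1830
Part 2: S1 = 1830; d = 1830; squarings mod 1741: 1278^1=1278, 1278^2=226, 1278^4=587, 1278^8=1592, 1278^16=1309, 1278^32=337, 1278^64=404, 1278^128=1303, 1278^256=334, 1278^512=132, 1278^1024=14; 1278^1830 = 1278^2 * 1278^4 * 1278^32 * 1278^256 * 1278^512 * 1278^1024 = 474 (mod 1741); answer 474
Part 3: S2 = 474; r = -1; remainder = value at the root: 3*(-1)^3 + 1*(-1)^2 - 1*(-1)^1 - 2 = (-3) + (1) + (1) + (-2) = -3; answer -3

-3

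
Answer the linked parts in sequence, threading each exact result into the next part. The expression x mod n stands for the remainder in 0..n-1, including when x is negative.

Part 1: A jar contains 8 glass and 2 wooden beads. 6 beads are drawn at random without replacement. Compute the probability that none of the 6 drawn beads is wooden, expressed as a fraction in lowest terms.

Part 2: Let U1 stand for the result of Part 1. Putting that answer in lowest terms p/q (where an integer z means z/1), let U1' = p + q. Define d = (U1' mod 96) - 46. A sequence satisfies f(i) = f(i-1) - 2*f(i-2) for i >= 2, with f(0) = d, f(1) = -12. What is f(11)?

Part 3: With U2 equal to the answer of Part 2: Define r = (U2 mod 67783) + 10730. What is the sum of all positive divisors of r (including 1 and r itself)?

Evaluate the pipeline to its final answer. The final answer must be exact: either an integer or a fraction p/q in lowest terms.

78736

Part 1: total draws C(10,6) = 210; favorable C(8,6) = 28; P = 2/15; answer 2/15
Part 2: U1 = 2/15; threaded value p + q = 17; d = -29; f(2) = 1*(-12) - 2*(-29) = 46; iterating: f(2)=46, f(3)=70, f(4)=-22, f(5)=-162, f(6)=-118, f(7)=206, f(8)=442, f(9)=30, f(10)=-854, f(11)=-914; answer -914
Part 3: U2 = -914; r = 77599; 77599 = 73 * 1063; sigma = (1 + 73) * (1 + 1063) = 74 * 1064 = 78736; answer 78736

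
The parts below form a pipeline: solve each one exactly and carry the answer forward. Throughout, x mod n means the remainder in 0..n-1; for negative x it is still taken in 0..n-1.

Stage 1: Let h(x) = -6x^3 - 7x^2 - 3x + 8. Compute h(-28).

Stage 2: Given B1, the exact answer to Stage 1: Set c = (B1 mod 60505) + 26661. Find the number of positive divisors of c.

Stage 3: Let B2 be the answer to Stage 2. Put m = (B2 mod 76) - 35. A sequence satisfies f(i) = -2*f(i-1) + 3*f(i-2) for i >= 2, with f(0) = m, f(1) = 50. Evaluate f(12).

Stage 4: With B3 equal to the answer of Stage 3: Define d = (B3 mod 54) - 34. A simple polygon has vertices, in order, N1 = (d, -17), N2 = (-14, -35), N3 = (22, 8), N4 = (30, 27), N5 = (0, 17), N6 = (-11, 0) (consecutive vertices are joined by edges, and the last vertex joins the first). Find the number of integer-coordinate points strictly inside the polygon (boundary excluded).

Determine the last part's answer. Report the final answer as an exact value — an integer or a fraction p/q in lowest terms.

1006

Stage 1: -6*(-28)^3 - 7*(-28)^2 - 3*(-28)^1 + 8 = (131712) + (-5488) + (84) + (8) = 126316; answer 126316
Stage 2: B1 = 126316; c = 31967; 31967 = 13 * 2459; number of divisors = (1+1) * (1+1) = 4; answer 4
Stage 3: B2 = 4; m = -31; f(2) = -2*(50) + 3*(-31) = -193; iterating: f(2)=-193, f(3)=536, f(4)=-1651, f(5)=4910, f(6)=-14773, f(7)=44276, f(8)=-132871, f(9)=398570, f(10)=-1195753, f(11)=3587216, f(12)=-10761691; answer -10761691
Stage 4: B3 = -10761691; d = -11; cross terms: (-11*-35 - -14*-17)=147, (-14*8 - 22*-35)=658, (22*27 - 30*8)=354, (30*17 - 0*27)=510, (0*0 - -11*17)=187, (-11*-17 - -11*0)=187; twice the area = |2043| = 2043; area = 2043/2; boundary points = 3 + 1 + 1 + 10 + 1 + 17 = 33; strictly interior points = area - boundary/2 + 1 = 1006; answer 1006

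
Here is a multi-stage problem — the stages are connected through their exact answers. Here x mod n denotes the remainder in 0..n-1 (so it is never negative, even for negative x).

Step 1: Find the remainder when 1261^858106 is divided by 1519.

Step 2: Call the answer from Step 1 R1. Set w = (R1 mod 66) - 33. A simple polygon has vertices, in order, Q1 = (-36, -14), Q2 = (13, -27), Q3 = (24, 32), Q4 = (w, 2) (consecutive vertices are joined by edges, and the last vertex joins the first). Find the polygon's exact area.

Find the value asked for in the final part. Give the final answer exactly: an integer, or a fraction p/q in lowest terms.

Step 1: squarings mod 1519: 1261^1=1261, 1261^2=1247, 1261^4=1072, 1261^8=820, 1261^16=1002, 1261^32=1464, 1261^64=1506, 1261^128=169, 1261^256=1219, 1261^512=379, 1261^1024=855, 1261^2048=386, 1261^4096=134, 1261^8192=1247, 1261^16384=1072, 1261^32768=820, 1261^65536=1002, 1261^131072=1464, 1261^262144=1506, 1261^524288=169; 1261^858106 = 1261^2 * 1261^8 * 1261^16 * 1261^32 * 1261^64 * 1261^128 * 1261^256 * 1261^512 * 1261^1024 * 1261^4096 * 1261^65536 * 1261^262144 * 1261^524288 = 1219 (mod 1519); answer 1219
Step 2: R1 = 1219; w = -2; cross terms: (-36*-27 - 13*-14)=1154, (13*32 - 24*-27)=1064, (24*2 - -2*32)=112, (-2*-14 - -36*2)=100; twice the area = |2430| = 2430; area = 1215; answer 1215

1215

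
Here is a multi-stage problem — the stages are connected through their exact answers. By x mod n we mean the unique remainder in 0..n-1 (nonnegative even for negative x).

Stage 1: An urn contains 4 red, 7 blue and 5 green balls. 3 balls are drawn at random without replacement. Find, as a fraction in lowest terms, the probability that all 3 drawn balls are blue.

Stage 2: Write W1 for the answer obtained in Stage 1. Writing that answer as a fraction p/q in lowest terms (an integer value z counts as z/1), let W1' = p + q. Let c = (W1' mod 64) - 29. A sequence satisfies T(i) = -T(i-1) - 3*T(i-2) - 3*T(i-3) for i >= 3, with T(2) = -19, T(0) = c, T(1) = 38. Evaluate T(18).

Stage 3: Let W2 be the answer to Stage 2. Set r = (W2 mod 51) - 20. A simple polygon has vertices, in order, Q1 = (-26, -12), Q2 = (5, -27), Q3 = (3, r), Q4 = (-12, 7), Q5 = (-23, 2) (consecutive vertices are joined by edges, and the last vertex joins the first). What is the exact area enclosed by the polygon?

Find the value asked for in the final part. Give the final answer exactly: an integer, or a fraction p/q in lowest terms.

Stage 1: total draws C(16,3) = 560; favorable C(7,3) = 35; P = 1/16; answer 1/16
Stage 2: W1 = 1/16; threaded value p + q = 17; c = -12; T(3) = -1*(-19) - 3*(38) - 3*(-12) = -59; iterating: T(3)=-59, T(4)=2, T(5)=232, T(6)=-61, T(7)=-641, T(8)=128, T(9)=1978, T(10)=-439, T(11)=-5879, T(12)=1262, T(13)=17692, T(14)=-3841, T(15)=-53021, T(16)=11468, T(17)=159118, T(18)=-34459; answer -34459
Stage 3: W2 = -34459; r = -3; cross terms: (-26*-27 - 5*-12)=762, (5*-3 - 3*-27)=66, (3*7 - -12*-3)=-15, (-12*2 - -23*7)=137, (-23*-12 - -26*2)=328; twice the area = |1278| = 1278; area = 639; answer 639

639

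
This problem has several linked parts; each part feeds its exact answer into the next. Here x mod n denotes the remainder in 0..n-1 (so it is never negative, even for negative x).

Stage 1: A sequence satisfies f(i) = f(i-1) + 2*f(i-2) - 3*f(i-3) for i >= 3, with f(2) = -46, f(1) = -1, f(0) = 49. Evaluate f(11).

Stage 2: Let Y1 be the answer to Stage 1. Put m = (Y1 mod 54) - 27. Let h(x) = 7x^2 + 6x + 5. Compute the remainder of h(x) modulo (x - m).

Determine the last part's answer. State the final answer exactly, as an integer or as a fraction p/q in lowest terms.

1926

Stage 1: f(3) = 1*(-46) + 2*(-1) - 3*(49) = -195; iterating: f(3)=-195, f(4)=-284, f(5)=-536, f(6)=-519, f(7)=-739, f(8)=-169, f(9)=-90, f(10)=1789, f(11)=2116; answer 2116
Stage 2: Y1 = 2116; m = -17; remainder = value at the root: 7*(-17)^2 + 6*(-17)^1 + 5 = (2023) + (-102) + (5) = 1926; answer 1926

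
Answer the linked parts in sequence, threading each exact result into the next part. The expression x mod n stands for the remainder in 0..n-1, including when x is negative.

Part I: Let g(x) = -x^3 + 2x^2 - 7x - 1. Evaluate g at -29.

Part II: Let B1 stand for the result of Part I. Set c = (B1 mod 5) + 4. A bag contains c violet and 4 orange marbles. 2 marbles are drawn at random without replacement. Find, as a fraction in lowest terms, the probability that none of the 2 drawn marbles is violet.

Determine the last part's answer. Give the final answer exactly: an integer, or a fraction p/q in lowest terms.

6/55

Part I: -1*(-29)^3 + 2*(-29)^2 - 7*(-29)^1 - 1 = (24389) + (1682) + (203) + (-1) = 26273; answer 26273
Part II: B1 = 26273; c = 7; total draws C(11,2) = 55; favorable C(4,2) = 6; P = 6/55; answer 6/55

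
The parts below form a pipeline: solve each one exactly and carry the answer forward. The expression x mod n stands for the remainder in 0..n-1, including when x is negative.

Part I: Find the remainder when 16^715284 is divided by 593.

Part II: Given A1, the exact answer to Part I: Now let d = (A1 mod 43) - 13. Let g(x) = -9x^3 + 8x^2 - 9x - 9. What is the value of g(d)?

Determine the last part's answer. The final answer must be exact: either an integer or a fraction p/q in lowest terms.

Part I: squarings mod 593: 16^1=16, 16^2=256, 16^4=306, 16^8=535, 16^16=399, 16^32=277, 16^64=232, 16^128=454, 16^256=345, 16^512=425, 16^1024=353, 16^2048=79, 16^4096=311, 16^8192=62, 16^16384=286, 16^32768=555, 16^65536=258, 16^131072=148, 16^262144=556, 16^524288=183; 16^715284 = 16^4 * 16^16 * 16^512 * 16^2048 * 16^8192 * 16^16384 * 16^32768 * 16^131072 * 16^524288 = 1 (mod 593); answer 1
Part II: A1 = 1; d = -12; -9*(-12)^3 + 8*(-12)^2 - 9*(-12)^1 - 9 = (15552) + (1152) + (108) + (-9) = 16803; answer 16803

16803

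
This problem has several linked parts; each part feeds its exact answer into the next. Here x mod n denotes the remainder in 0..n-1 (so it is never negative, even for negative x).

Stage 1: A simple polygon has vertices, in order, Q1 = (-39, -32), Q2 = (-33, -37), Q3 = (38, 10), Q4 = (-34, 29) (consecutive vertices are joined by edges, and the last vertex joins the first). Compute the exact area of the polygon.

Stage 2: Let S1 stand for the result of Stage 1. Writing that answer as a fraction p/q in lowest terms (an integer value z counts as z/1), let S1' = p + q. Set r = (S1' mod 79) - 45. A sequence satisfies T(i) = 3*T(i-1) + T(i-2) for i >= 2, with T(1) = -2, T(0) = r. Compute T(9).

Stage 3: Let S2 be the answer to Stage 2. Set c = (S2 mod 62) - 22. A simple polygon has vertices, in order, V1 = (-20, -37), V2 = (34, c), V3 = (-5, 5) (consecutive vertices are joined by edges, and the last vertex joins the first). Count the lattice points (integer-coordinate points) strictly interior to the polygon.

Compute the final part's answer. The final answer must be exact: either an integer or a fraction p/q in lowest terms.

Stage 1: cross terms: (-39*-37 - -33*-32)=387, (-33*10 - 38*-37)=1076, (38*29 - -34*10)=1442, (-34*-32 - -39*29)=2219; twice the area = |5124| = 5124; area = 2562; answer 2562
Stage 2: S1 = 2562; threaded value p + q = 2563; r = -10; T(2) = 3*(-2) + 1*(-10) = -16; iterating: T(2)=-16, T(3)=-50, T(4)=-166, T(5)=-548, T(6)=-1810, T(7)=-5978, T(8)=-19744, T(9)=-65210; answer -65210
Stage 3: S2 = -65210; c = -8; cross terms: (-20*-8 - 34*-37)=1418, (34*5 - -5*-8)=130, (-5*-37 - -20*5)=285; twice the area = |1833| = 1833; area = 1833/2; boundary points = 1 + 13 + 3 = 17; strictly interior points = area - boundary/2 + 1 = 909; answer 909

909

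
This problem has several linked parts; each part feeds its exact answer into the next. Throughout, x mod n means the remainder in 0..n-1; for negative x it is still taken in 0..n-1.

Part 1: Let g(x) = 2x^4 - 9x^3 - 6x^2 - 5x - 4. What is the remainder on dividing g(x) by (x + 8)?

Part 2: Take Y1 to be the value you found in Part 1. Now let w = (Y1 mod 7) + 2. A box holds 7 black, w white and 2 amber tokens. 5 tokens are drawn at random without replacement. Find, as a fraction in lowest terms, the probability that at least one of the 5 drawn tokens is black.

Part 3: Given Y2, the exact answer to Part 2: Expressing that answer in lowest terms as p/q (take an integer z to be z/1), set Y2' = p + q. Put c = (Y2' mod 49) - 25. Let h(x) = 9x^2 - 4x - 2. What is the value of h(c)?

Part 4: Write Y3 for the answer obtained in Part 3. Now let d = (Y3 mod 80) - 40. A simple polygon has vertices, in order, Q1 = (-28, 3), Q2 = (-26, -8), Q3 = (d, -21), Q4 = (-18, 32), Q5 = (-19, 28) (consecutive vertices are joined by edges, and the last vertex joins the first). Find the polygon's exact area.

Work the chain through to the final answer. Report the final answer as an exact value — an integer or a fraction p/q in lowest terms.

2821/2

Part 1: remainder = value at the root: 2*(-8)^4 - 9*(-8)^3 - 6*(-8)^2 - 5*(-8)^1 - 4 = (8192) + (4608) + (-384) + (40) + (-4) = 12452; answer 12452
Part 2: Y1 = 12452; w = 8; total draws C(17,5) = 6188; complement C(10,5) = 252; favorable 6188 - 252 = 5936; P = 212/221; answer 212/221
Part 3: Y2 = 212/221; threaded value p + q = 433; c = 16; 9*(16)^2 - 4*(16)^1 - 2 = (2304) + (-64) + (-2) = 2238; answer 2238
Part 4: Y3 = 2238; d = 38; cross terms: (-28*-8 - -26*3)=302, (-26*-21 - 38*-8)=850, (38*32 - -18*-21)=838, (-18*28 - -19*32)=104, (-19*3 - -28*28)=727; twice the area = |2821| = 2821; area = 2821/2; answer 2821/2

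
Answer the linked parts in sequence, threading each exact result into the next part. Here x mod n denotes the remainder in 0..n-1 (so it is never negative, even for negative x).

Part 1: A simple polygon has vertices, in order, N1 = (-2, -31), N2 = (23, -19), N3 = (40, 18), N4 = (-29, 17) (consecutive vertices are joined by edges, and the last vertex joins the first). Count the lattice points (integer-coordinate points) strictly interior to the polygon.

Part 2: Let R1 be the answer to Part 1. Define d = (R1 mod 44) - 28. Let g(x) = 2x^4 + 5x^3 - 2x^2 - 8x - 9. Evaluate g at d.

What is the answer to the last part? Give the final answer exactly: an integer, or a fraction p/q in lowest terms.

593463

Part 1: cross terms: (-2*-19 - 23*-31)=751, (23*18 - 40*-19)=1174, (40*17 - -29*18)=1202, (-29*-31 - -2*17)=933; twice the area = |4060| = 4060; area = 2030; boundary points = 1 + 1 + 1 + 3 = 6; strictly interior points = area - boundary/2 + 1 = 2028; answer 2028
Part 2: R1 = 2028; d = -24; 2*(-24)^4 + 5*(-24)^3 - 2*(-24)^2 - 8*(-24)^1 - 9 = (663552) + (-69120) + (-1152) + (192) + (-9) = 593463; answer 593463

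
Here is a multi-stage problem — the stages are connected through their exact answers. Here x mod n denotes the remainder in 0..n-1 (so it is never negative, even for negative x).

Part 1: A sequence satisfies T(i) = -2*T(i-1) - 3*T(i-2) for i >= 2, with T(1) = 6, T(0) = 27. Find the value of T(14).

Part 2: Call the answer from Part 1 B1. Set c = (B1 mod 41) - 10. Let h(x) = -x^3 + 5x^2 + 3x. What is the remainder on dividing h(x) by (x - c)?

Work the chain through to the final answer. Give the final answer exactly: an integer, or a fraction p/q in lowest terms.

22

Part 1: T(2) = -2*(6) - 3*(27) = -93; iterating: T(2)=-93, T(3)=168, T(4)=-57, T(5)=-390, T(6)=951, T(7)=-732, T(8)=-1389, T(9)=4974, T(10)=-5781, T(11)=-3360, T(12)=24063, T(13)=-38046, T(14)=3903; answer 3903
Part 2: B1 = 3903; c = -2; remainder = value at the root: -1*(-2)^3 + 5*(-2)^2 + 3*(-2)^1 = (8) + (20) + (-6) = 22; answer 22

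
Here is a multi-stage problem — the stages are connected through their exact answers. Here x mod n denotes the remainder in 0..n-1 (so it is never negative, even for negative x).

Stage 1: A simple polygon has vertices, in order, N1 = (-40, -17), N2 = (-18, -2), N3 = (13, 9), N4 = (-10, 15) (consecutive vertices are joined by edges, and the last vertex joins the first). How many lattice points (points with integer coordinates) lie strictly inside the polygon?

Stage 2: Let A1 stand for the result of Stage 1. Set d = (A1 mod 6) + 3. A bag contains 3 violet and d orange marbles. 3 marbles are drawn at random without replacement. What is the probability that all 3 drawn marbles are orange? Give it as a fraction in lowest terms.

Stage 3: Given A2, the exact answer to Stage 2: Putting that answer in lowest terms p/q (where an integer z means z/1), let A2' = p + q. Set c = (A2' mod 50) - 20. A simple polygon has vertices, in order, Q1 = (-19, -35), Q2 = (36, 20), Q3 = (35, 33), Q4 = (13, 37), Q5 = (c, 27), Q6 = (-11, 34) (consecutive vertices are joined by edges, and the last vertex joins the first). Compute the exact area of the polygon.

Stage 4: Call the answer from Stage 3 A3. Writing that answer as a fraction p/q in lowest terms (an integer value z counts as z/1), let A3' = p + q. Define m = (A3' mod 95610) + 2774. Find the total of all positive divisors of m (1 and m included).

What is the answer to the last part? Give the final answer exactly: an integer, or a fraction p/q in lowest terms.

Stage 1: cross terms: (-40*-2 - -18*-17)=-226, (-18*9 - 13*-2)=-136, (13*15 - -10*9)=285, (-10*-17 - -40*15)=770; twice the area = |693| = 693; area = 693/2; boundary points = 1 + 1 + 1 + 2 = 5; strictly interior points = area - boundary/2 + 1 = 345; answer 345
Stage 2: A1 = 345; d = 6; total draws C(9,3) = 84; favorable C(6,3) = 20; P = 5/21; answer 5/21
Stage 3: A2 = 5/21; threaded value p + q = 26; c = 6; cross terms: (-19*20 - 36*-35)=880, (36*33 - 35*20)=488, (35*37 - 13*33)=866, (13*27 - 6*37)=129, (6*34 - -11*27)=501, (-11*-35 - -19*34)=1031; twice the area = |3895| = 3895; area = 3895/2; answer 3895/2
Stage 4: A3 = 3895/2; threaded value p + q = 3897; m = 6671; 6671 = 7 * 953; sigma = (1 + 7) * (1 + 953) = 8 * 954 = 7632; answer 7632

7632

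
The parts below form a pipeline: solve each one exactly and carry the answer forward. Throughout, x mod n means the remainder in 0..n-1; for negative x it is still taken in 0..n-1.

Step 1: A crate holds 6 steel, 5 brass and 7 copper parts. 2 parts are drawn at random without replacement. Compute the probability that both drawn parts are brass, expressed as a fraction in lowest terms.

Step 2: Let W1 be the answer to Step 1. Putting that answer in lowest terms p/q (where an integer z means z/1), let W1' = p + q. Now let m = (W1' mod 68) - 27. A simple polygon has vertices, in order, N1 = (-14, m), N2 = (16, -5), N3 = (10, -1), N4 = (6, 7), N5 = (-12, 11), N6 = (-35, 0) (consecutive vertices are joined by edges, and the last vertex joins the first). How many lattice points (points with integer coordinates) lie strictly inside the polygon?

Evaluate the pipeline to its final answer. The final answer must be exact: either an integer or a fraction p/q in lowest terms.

341

Step 1: total draws C(18,2) = 153; favorable C(5,2) = 10; P = 10/153; answer 10/153
Step 2: W1 = 10/153; threaded value p + q = 163; m = 0; cross terms: (-14*-5 - 16*0)=70, (16*-1 - 10*-5)=34, (10*7 - 6*-1)=76, (6*11 - -12*7)=150, (-12*0 - -35*11)=385, (-35*0 - -14*0)=0; twice the area = |715| = 715; area = 715/2; boundary points = 5 + 2 + 4 + 2 + 1 + 21 = 35; strictly interior points = area - boundary/2 + 1 = 341; answer 341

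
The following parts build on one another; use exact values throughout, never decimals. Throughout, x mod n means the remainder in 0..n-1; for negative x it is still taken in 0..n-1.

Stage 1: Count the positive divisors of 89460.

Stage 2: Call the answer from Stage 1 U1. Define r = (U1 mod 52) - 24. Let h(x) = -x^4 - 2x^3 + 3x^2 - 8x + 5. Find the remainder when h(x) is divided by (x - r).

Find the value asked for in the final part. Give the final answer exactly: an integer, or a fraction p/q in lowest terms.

Stage 1: 89460 = 2^2 * 3^2 * 5 * 7 * 71; number of divisors = (2+1) * (2+1) * (1+1) * (1+1) * (1+1) = 72; answer 72
Stage 2: U1 = 72; r = -4; remainder = value at the root: -1*(-4)^4 - 2*(-4)^3 + 3*(-4)^2 - 8*(-4)^1 + 5 = (-256) + (128) + (48) + (32) + (5) = -43; answer -43

-43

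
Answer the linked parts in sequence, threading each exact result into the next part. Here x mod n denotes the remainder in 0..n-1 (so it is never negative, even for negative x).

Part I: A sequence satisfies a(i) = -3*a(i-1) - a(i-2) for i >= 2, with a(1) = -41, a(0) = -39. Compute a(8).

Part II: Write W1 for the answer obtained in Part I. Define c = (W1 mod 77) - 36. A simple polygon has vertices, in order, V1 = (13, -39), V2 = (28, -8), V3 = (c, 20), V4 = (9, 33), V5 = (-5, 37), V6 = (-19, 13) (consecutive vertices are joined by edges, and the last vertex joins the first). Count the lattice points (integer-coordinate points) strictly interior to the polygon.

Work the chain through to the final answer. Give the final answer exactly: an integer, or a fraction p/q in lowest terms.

Part I: a(2) = -3*(-41) - 1*(-39) = 162; iterating: a(2)=162, a(3)=-445, a(4)=1173, a(5)=-3074, a(6)=8049, a(7)=-21073, a(8)=55170; answer 55170
Part II: W1 = 55170; c = 2; cross terms: (13*-8 - 28*-39)=988, (28*20 - 2*-8)=576, (2*33 - 9*20)=-114, (9*37 - -5*33)=498, (-5*13 - -19*37)=638, (-19*-39 - 13*13)=572; twice the area = |3158| = 3158; area = 1579; boundary points = 1 + 2 + 1 + 2 + 2 + 4 = 12; strictly interior points = area - boundary/2 + 1 = 1574; answer 1574

1574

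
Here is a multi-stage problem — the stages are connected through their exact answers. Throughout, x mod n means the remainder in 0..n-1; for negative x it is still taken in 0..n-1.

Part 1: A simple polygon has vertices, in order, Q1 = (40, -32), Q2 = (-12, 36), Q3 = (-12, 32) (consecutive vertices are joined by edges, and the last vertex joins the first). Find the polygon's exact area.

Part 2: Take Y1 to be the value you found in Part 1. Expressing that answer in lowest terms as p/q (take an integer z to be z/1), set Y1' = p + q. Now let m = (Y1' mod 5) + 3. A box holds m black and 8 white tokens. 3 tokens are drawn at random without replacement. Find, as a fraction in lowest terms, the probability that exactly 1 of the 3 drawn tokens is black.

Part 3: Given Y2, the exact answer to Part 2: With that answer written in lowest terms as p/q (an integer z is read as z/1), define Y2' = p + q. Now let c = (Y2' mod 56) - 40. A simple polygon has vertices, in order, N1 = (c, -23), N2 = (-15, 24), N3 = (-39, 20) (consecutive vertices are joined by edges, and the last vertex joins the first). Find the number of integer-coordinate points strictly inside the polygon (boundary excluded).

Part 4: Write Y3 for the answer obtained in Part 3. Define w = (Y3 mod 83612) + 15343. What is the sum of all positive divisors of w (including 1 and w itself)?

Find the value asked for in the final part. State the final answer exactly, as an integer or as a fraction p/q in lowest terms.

Part 1: cross terms: (40*36 - -12*-32)=1056, (-12*32 - -12*36)=48, (-12*-32 - 40*32)=-896; twice the area = |208| = 208; area = 104; answer 104
Part 2: Y1 = 104; threaded value p + q = 105; m = 3; total draws C(11,3) = 165; favorable C(3,1)*C(8,2) = 84; P = 28/55; answer 28/55
Part 3: Y2 = 28/55; threaded value p + q = 83; c = -13; cross terms: (-13*24 - -15*-23)=-657, (-15*20 - -39*24)=636, (-39*-23 - -13*20)=1157; twice the area = |1136| = 1136; area = 568; boundary points = 1 + 4 + 1 = 6; strictly interior points = area - boundary/2 + 1 = 566; answer 566
Part 4: Y3 = 566; w = 15909; 15909 = 3 * 5303; sigma = (1 + 3) * (1 + 5303) = 4 * 5304 = 21216; answer 21216

21216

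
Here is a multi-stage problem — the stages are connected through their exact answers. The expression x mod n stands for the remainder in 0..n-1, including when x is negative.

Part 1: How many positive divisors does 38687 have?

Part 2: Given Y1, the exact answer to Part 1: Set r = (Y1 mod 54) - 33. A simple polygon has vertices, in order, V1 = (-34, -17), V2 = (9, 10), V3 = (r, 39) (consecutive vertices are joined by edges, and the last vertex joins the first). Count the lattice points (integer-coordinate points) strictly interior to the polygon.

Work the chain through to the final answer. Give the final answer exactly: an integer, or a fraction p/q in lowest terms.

Part 1: 38687 = 11 * 3517; number of divisors = (1+1) * (1+1) = 4; answer 4
Part 2: Y1 = 4; r = -29; cross terms: (-34*10 - 9*-17)=-187, (9*39 - -29*10)=641, (-29*-17 - -34*39)=1819; twice the area = |2273| = 2273; area = 2273/2; boundary points = 1 + 1 + 1 = 3; strictly interior points = area - boundary/2 + 1 = 1136; answer 1136

1136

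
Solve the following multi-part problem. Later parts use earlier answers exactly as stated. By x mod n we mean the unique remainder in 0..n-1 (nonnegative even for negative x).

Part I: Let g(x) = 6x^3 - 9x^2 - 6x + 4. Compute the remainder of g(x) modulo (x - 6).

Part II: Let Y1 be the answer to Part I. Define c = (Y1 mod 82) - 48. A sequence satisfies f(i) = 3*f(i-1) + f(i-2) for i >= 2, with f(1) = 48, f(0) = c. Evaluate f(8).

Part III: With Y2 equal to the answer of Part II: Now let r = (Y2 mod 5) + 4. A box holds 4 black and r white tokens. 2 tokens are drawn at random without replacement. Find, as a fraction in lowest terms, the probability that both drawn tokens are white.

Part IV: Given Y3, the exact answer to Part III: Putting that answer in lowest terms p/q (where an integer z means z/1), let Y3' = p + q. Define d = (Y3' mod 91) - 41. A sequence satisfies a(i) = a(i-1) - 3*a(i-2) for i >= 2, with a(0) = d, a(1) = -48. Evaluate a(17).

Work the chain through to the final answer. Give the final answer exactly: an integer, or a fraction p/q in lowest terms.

127122

Part I: remainder = value at the root: 6*(6)^3 - 9*(6)^2 - 6*(6)^1 + 4 = (1296) + (-324) + (-36) + (4) = 940; answer 940
Part II: Y1 = 940; c = -10; f(2) = 3*(48) + 1*(-10) = 134; iterating: f(2)=134, f(3)=450, f(4)=1484, f(5)=4902, f(6)=16190, f(7)=53472, f(8)=176606; answer 176606
Part III: Y2 = 176606; r = 5; total draws C(9,2) = 36; favorable C(5,2) = 10; P = 5/18; answer 5/18
Part IV: Y3 = 5/18; threaded value p + q = 23; d = -18; a(2) = 1*(-48) - 3*(-18) = 6; iterating: a(2)=6, a(3)=150, a(4)=132, a(5)=-318, a(6)=-714, a(7)=240, a(8)=2382, a(9)=1662, a(10)=-5484, a(11)=-10470, a(12)=5982, a(13)=37392, a(14)=19446, a(15)=-92730, a(16)=-151068, a(17)=127122; answer 127122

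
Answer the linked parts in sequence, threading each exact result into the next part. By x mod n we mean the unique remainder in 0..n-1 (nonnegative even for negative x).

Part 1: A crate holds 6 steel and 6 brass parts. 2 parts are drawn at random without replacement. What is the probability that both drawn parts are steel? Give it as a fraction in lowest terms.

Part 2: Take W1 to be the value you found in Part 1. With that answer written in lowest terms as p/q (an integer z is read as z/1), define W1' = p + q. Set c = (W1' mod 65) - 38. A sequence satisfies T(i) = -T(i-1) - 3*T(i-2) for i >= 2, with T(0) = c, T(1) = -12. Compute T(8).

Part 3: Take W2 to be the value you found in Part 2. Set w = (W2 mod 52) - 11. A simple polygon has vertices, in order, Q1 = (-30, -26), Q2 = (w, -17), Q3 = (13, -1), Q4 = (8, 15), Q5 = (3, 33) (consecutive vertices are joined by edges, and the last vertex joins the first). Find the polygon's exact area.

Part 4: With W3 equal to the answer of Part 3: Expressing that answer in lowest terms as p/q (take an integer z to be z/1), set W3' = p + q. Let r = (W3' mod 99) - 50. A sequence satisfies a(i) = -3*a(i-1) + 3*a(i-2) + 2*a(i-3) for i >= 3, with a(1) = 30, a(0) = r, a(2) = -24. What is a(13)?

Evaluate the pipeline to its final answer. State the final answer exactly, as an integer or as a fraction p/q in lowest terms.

Part 1: total draws C(12,2) = 66; favorable C(6,2) = 15; P = 5/22; answer 5/22
Part 2: W1 = 5/22; threaded value p + q = 27; c = -11; T(2) = -1*(-12) - 3*(-11) = 45; iterating: T(2)=45, T(3)=-9, T(4)=-126, T(5)=153, T(6)=225, T(7)=-684, T(8)=9; answer 9
Part 3: W2 = 9; w = -2; cross terms: (-30*-17 - -2*-26)=458, (-2*-1 - 13*-17)=223, (13*15 - 8*-1)=203, (8*33 - 3*15)=219, (3*-26 - -30*33)=912; twice the area = |2015| = 2015; area = 2015/2; answer 2015/2
Part 4: W3 = 2015/2; threaded value p + q = 2017; r = -13; a(3) = -3*(-24) + 3*(30) + 2*(-13) = 136; iterating: a(3)=136, a(4)=-420, a(5)=1620, a(6)=-5848, a(7)=21564, a(8)=-78996, a(9)=289984, a(10)=-1063812, a(11)=3903396, a(12)=-14321656, a(13)=52547532; answer 52547532

52547532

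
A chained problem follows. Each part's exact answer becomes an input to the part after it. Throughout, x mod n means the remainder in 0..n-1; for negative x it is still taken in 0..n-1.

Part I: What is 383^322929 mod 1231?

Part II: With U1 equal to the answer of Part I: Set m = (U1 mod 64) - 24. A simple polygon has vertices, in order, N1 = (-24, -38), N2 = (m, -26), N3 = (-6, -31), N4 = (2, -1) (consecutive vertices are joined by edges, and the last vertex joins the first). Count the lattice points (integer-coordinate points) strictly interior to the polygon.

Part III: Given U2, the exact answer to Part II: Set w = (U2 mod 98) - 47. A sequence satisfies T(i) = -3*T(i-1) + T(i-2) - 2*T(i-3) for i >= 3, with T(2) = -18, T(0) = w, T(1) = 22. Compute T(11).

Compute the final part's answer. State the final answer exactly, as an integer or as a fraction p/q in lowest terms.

3193334

Part I: squarings mod 1231: 383^1=383, 383^2=200, 383^4=608, 383^8=364, 383^16=779, 383^32=1189, 383^64=533, 383^128=959, 383^256=124, 383^512=604, 383^1024=440, 383^2048=333, 383^4096=99, 383^8192=1184, 383^16384=978, 383^32768=1228, 383^65536=9, 383^131072=81, 383^262144=406; 383^322929 = 383^1 * 383^16 * 383^32 * 383^64 * 383^256 * 383^1024 * 383^2048 * 383^8192 * 383^16384 * 383^32768 * 383^262144 = 723 (mod 1231); answer 723
Part II: U1 = 723; m = -5; cross terms: (-24*-26 - -5*-38)=434, (-5*-31 - -6*-26)=-1, (-6*-1 - 2*-31)=68, (2*-38 - -24*-1)=-100; twice the area = |401| = 401; area = 401/2; boundary points = 1 + 1 + 2 + 1 = 5; strictly interior points = area - boundary/2 + 1 = 199; answer 199
Part III: U2 = 199; w = -44; T(3) = -3*(-18) + 1*(22) - 2*(-44) = 164; iterating: T(3)=164, T(4)=-554, T(5)=1862, T(6)=-6468, T(7)=22374, T(8)=-77314, T(9)=267252, T(10)=-923818, T(11)=3193334; answer 3193334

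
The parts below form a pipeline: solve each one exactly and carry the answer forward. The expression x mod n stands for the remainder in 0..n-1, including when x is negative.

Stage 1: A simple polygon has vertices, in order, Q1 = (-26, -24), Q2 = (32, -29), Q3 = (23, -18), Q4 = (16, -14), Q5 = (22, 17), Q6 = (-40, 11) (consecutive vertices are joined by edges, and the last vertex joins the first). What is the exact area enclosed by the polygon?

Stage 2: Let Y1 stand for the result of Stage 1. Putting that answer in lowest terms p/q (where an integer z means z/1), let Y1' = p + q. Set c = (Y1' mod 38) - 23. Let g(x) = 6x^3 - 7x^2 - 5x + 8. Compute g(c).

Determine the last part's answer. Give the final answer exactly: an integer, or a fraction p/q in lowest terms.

Stage 1: cross terms: (-26*-29 - 32*-24)=1522, (32*-18 - 23*-29)=91, (23*-14 - 16*-18)=-34, (16*17 - 22*-14)=580, (22*11 - -40*17)=922, (-40*-24 - -26*11)=1246; twice the area = |4327| = 4327; area = 4327/2; answer 4327/2
Stage 2: Y1 = 4327/2; threaded value p + q = 4329; c = 12; 6*(12)^3 - 7*(12)^2 - 5*(12)^1 + 8 = (10368) + (-1008) + (-60) + (8) = 9308; answer 9308

9308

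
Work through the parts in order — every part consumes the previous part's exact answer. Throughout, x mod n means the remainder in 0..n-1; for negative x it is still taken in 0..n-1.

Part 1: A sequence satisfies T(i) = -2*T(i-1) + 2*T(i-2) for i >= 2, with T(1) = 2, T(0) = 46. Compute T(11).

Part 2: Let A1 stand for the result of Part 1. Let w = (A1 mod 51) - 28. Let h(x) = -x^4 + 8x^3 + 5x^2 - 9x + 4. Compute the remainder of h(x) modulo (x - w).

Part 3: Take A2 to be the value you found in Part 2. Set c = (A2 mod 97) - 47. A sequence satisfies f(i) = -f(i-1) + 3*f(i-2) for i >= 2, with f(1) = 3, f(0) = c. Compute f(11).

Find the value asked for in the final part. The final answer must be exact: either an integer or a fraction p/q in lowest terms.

150606

Part 1: T(2) = -2*(2) + 2*(46) = 88; iterating: T(2)=88, T(3)=-172, T(4)=520, T(5)=-1384, T(6)=3808, T(7)=-10384, T(8)=28384, T(9)=-77536, T(10)=211840, T(11)=-578752; answer -578752
Part 2: A1 = -578752; w = 19; remainder = value at the root: -1*(19)^4 + 8*(19)^3 + 5*(19)^2 - 9*(19)^1 + 4 = (-130321) + (54872) + (1805) + (-171) + (4) = -73811; answer -73811
Part 3: A2 = -73811; c = -41; f(2) = -1*(3) + 3*(-41) = -126; iterating: f(2)=-126, f(3)=135, f(4)=-513, f(5)=918, f(6)=-2457, f(7)=5211, f(8)=-12582, f(9)=28215, f(10)=-65961, f(11)=150606; answer 150606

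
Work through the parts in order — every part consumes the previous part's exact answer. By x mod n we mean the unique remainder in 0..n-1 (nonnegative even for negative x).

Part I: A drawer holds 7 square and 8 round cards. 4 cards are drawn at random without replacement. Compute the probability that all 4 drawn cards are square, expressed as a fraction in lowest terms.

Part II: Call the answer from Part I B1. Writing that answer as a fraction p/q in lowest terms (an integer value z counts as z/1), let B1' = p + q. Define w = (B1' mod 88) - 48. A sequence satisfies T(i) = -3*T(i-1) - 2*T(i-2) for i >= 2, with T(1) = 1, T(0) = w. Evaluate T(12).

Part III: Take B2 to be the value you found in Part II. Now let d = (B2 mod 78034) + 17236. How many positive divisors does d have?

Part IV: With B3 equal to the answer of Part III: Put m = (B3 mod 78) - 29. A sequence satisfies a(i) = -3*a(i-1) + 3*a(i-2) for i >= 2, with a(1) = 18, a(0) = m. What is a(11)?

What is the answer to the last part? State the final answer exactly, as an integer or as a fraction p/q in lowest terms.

Part I: total draws C(15,4) = 1365; favorable C(7,4) = 35; P = 1/39; answer 1/39
Part II: B1 = 1/39; threaded value p + q = 40; w = -8; T(2) = -3*(1) - 2*(-8) = 13; iterating: T(2)=13, T(3)=-41, T(4)=97, T(5)=-209, T(6)=433, T(7)=-881, T(8)=1777, T(9)=-3569, T(10)=7153, T(11)=-14321, T(12)=28657; answer 28657
Part III: B2 = 28657; d = 45893; 45893 is prime, so its only divisors are 1 and 45893; count = 2; answer 2
Part IV: B3 = 2; m = -27; a(2) = -3*(18) + 3*(-27) = -135; iterating: a(2)=-135, a(3)=459, a(4)=-1782, a(5)=6723, a(6)=-25515, a(7)=96714, a(8)=-366687, a(9)=1390203, a(10)=-5270670, a(11)=19982619; answer 19982619

19982619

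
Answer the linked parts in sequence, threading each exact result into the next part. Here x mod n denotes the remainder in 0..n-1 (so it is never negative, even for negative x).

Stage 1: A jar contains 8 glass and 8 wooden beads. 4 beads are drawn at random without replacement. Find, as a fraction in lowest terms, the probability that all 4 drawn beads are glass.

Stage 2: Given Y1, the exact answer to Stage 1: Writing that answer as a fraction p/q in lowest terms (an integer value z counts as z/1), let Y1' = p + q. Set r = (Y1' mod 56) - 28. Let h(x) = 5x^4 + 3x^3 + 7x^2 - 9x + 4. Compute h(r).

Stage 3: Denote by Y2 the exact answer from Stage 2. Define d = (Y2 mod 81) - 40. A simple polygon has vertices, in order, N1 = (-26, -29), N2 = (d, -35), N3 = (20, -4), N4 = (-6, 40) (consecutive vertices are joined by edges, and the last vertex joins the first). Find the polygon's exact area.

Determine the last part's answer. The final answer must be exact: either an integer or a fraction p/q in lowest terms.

Stage 1: total draws C(16,4) = 1820; favorable C(8,4) = 70; P = 1/26; answer 1/26
Stage 2: Y1 = 1/26; threaded value p + q = 27; r = -1; 5*(-1)^4 + 3*(-1)^3 + 7*(-1)^2 - 9*(-1)^1 + 4 = (5) + (-3) + (7) + (9) + (4) = 22; answer 22
Stage 3: Y2 = 22; d = -18; cross terms: (-26*-35 - -18*-29)=388, (-18*-4 - 20*-35)=772, (20*40 - -6*-4)=776, (-6*-29 - -26*40)=1214; twice the area = |3150| = 3150; area = 1575; answer 1575

1575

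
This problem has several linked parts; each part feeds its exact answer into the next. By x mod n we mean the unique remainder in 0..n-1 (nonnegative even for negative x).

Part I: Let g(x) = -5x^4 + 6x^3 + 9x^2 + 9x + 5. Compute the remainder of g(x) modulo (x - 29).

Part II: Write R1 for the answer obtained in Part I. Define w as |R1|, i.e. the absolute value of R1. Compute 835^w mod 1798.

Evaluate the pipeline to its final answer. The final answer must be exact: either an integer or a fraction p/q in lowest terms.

281

Part I: remainder = value at the root: -5*(29)^4 + 6*(29)^3 + 9*(29)^2 + 9*(29)^1 + 5 = (-3536405) + (146334) + (7569) + (261) + (5) = -3382236; answer -3382236
Part II: R1 = -3382236; w = 3382236; squarings mod 1798: 835^1=835, 835^2=1399, 835^4=977, 835^8=1589, 835^16=529, 835^32=1151, 835^64=1473, 835^128=1341, 835^256=281, 835^512=1647, 835^1024=1225, 835^2048=1093, 835^4096=777, 835^8192=1399, 835^16384=977, 835^32768=1589, 835^65536=529, 835^131072=1151, 835^262144=1473, 835^524288=1341, 835^1048576=281, 835^2097152=1647; 835^3382236 = 835^4 * 835^8 * 835^16 * 835^64 * 835^128 * 835^256 * 835^512 * 835^2048 * 835^4096 * 835^32768 * 835^65536 * 835^131072 * 835^1048576 * 835^2097152 = 281 (mod 1798); answer 281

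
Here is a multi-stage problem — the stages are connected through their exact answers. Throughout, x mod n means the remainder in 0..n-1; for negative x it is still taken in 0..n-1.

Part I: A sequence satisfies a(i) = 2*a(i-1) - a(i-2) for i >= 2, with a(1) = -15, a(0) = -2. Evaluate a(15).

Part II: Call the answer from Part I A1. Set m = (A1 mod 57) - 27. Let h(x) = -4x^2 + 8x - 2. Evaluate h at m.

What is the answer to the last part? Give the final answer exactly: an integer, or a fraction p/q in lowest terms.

-34

Part I: a(2) = 2*(-15) - 1*(-2) = -28; iterating: a(2)=-28, a(3)=-41, a(4)=-54, a(5)=-67, a(6)=-80, a(7)=-93, a(8)=-106, a(9)=-119, a(10)=-132, a(11)=-145, a(12)=-158, a(13)=-171, a(14)=-184, a(15)=-197; answer -197
Part II: A1 = -197; m = 4; -4*(4)^2 + 8*(4)^1 - 2 = (-64) + (32) + (-2) = -34; answer -34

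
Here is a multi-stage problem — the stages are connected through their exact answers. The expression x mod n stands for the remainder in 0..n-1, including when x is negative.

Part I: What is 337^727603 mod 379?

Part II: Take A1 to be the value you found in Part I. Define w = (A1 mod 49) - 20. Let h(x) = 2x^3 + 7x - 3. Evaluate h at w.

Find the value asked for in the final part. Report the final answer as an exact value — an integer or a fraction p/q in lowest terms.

24492

Part I: squarings mod 379: 337^1=337, 337^2=248, 337^4=106, 337^8=245, 337^16=143, 337^32=362, 337^64=289, 337^128=141, 337^256=173, 337^512=367, 337^1024=144, 337^2048=270, 337^4096=132, 337^8192=369, 337^16384=100, 337^32768=146, 337^65536=92, 337^131072=126, 337^262144=337, 337^524288=248; 337^727603 = 337^1 * 337^2 * 337^16 * 337^32 * 337^512 * 337^2048 * 337^4096 * 337^65536 * 337^131072 * 337^524288 = 92 (mod 379); answer 92
Part II: A1 = 92; w = 23; 2*(23)^3 + 7*(23)^1 - 3 = (24334) + (161) + (-3) = 24492; answer 24492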